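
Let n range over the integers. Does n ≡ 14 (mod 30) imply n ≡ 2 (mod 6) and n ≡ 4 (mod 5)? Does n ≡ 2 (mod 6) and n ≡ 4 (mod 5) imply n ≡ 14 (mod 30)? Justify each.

Equivalent; both directions hold.

(⇒) Suppose n ≡ 14 (mod 30); write n = 30j + 14. Since 6 ∣ 30, reducing mod 6 gives n ≡ 14 ≡ 2 (mod 6); since 5 ∣ 30, reducing mod 5 gives n ≡ 14 ≡ 4 (mod 5).

(⇐) Conversely, if n ≡ 2 (mod 6) and n ≡ 4 (mod 5), then by the Chinese remainder theorem n ≡ 14 (mod 30). This is exactly n ≡ 14 (mod 30).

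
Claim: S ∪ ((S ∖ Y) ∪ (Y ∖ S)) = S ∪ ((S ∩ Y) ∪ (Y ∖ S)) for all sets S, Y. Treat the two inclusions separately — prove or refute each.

Both inclusions hold.

(⊇) Let x ∈ S ∪ ((S ∩ Y) ∪ (Y ∖ S)). Then either x ∈ S and x ∉ Y; or x ∈ Y and x ∉ S; or x ∈ S ∩ Y. In each case x ∈ S ∪ ((S ∖ Y) ∪ (Y ∖ S)), so S ∪ ((S ∩ Y) ∪ (Y ∖ S)) ⊆ S ∪ ((S ∖ Y) ∪ (Y ∖ S)).

(⊆) Let x ∈ S ∪ ((S ∖ Y) ∪ (Y ∖ S)). Then either x ∈ S and x ∉ Y; or x ∈ Y and x ∉ S; or x ∈ S ∩ Y. In each case x ∈ S ∪ ((S ∩ Y) ∪ (Y ∖ S)), so S ∪ ((S ∖ Y) ∪ (Y ∖ S)) ⊆ S ∪ ((S ∩ Y) ∪ (Y ∖ S)).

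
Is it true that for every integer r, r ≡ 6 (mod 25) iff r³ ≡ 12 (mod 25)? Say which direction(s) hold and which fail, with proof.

(⟹) This fails: take r = 6. Then 6 ≡ 6 (mod 25), but 6³ = 216 ≡ 16 (mod 25), not 12.

(⟸) This fails: take r = 8. Then 8³ = 512 ≡ 12 (mod 25), yet 8 ≡ 8 (mod 25), not 6.

Neither direction holds.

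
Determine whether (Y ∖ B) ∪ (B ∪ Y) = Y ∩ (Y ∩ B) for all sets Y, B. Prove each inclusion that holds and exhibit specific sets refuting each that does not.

(⊇) Let x ∈ Y ∩ (Y ∩ B). Then x ∈ Y ∩ B, from which x ∈ (Y ∖ B) ∪ (B ∪ Y).

(⊆) This inclusion fails. Take Y = {1}, B = ∅; then 1 ∈ (Y ∖ B) ∪ (B ∪ Y) but 1 ∉ Y ∩ (Y ∩ B).

The sets are not equal: only the reverse inclusion holds.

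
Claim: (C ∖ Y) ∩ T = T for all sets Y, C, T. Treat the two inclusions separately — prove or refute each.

Forward inclusion. Let x ∈ (C ∖ Y) ∩ T. Then x ∈ C ∩ T and x ∉ Y, from which x ∈ T.

Reverse inclusion. This inclusion fails. Take Y = ∅, C = ∅, T = {1}; then 1 ∈ T but 1 ∉ (C ∖ Y) ∩ T.

The sets are not equal: only the forward inclusion holds.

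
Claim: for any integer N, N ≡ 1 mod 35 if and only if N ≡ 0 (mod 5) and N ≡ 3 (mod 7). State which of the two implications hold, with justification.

(⟹) This fails: N = 1 gives 1 ≡ 1 (mod 35) but 1 ≡ 1 (mod 5), so the conjunction on the right does not hold.

(⟸) This fails: N = 10 satisfies both congruences on the right (10 ≡ 0 mod 5 and 10 ≡ 3 mod 7) yet 10 ≡ 10 (mod 35), not 1.

Both directions fail.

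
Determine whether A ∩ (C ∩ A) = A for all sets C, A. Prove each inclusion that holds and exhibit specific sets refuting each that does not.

(⟹) Let x ∈ A ∩ (C ∩ A). Then x ∈ C ∩ A, from which x ∈ A.

(⟸) This inclusion fails. Take C = ∅, A = {1}; then 1 ∈ A but 1 ∉ A ∩ (C ∩ A).

The sets are not equal: only the forward inclusion holds.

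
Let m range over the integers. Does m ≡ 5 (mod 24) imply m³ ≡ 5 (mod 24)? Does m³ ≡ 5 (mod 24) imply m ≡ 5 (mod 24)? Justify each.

Both implications hold.

Forward direction. Suppose m ≡ 5 (mod 24). Write m = 24j + 5. Then (24j + 5)³ = 13824j³ + 8640j² + 1800j + 125 = 24(576j³ + 360j² + 75j + 5) + 5, so m³ ≡ 5 (mod 24).

Converse. Suppose m³ ≡ 5 (mod 24). The only residue r in {0, …, 23} with r³ ≡ 5 (mod 24) is r = 5, so m ≡ 5 (mod 24).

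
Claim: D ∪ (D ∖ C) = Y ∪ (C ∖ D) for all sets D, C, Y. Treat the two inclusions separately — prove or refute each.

Neither inclusion holds.

(⊆) This inclusion fails. Take D = {1}, C = ∅, Y = ∅; then 1 ∈ D ∪ (D ∖ C) but 1 ∉ Y ∪ (C ∖ D).

(⊇) This inclusion fails. Take D = ∅, C = {1}, Y = ∅; then 1 ∈ Y ∪ (C ∖ D) but 1 ∉ D ∪ (D ∖ C).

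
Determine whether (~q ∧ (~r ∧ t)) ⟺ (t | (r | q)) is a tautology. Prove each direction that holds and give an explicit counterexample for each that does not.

(→) Assume the antecedent. If t is true, t | (r | q) reduces to true regardless of the other variables. If t is false, the antecedent cannot hold. Either way t | (r | q) holds.

(←) This fails. Under t = F, r = T, q = F, the left side is false but the right side is true.

Only the forward implication holds.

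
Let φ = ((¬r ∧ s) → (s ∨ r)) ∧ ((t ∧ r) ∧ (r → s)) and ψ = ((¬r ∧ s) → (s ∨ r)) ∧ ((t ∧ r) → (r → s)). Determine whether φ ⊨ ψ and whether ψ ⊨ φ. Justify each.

Not equivalent: only (⇒) holds.

(⇒) Assume the antecedent. If t is true, the antecedent forces (t = T, s = T, r = T), and the consequent holds there. If t is false, the antecedent cannot hold. Either way the consequent holds.

(⇐) This fails. Under t = F, s = F, r = F, the left side is false but the right side is true.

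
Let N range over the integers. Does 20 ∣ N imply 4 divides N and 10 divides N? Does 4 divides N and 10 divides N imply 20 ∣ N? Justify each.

The biconditional holds.

(→) If 20 ∣ N, write N = 20q. Since 20 = 5·4, N = 4·(5q), so 4 ∣ N; and since 20 = 2·10, N = 10·(2q), so 10 ∣ N.

(←) Suppose 4 ∣ N and 10 ∣ N. Any common multiple of 4 and 10 is a multiple of their lcm; here lcm(4, 10) = 4·10/gcd(4, 10) = 40/2 = 20, so 20 ∣ N.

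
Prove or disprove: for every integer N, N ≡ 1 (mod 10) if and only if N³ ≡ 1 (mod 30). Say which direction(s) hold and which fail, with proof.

(⟹) This fails: take N = 11. Then 11 ≡ 1 (mod 10), but 11³ = 1331 ≡ 11 (mod 30), not 1.

(⟸) Conversely, the residues r modulo 30 with r³ ≡ 1 (mod 30) are exactly {1}, and each is ≡ 1 (mod 10).

Only the converse holds.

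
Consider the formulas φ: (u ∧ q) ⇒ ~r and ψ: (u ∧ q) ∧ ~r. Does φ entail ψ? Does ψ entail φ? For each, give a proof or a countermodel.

(⟹) This fails. Under r = F, u = F, q = F, the left side is true but the right side is false.

(⟸) Assume the antecedent. If r is true, the antecedent cannot hold. If r is false, (u ∧ q) ⇒ ~r reduces to true regardless of the other variables. Either way (u ∧ q) ⇒ ~r holds.

The forward direction fails; the converse holds.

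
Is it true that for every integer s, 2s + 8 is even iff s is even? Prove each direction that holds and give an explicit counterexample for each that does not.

Only the reverse direction holds.

Forward direction. This fails: take s = 5. Then 2s + 8 = 18, which is even, yet s = 5 is odd, not even.

Converse. Suppose s is even. Since 2 is even, 2s is even for every s, so 2s + 8 has the same parity as 8, which is even. Hence 2s + 8 is even.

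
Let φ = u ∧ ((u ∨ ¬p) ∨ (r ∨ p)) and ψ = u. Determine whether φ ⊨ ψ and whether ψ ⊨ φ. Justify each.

(→) Assume the antecedent. If r is true, the antecedent forces (r = T, u = T, p = F) or (r = T, u = T, p = T), and u holds there. If r is false, the antecedent forces (r = F, u = T, p = F) or (r = F, u = T, p = T), and u holds there. Either way u holds.

(←) Assume the antecedent. If r is true, the antecedent forces (r = T, u = T, p = F) or (r = T, u = T, p = T), and u ∧ ((u ∨ ¬p) ∨ (r ∨ p)) holds there. If r is false, the antecedent forces (r = F, u = T, p = F) or (r = F, u = T, p = T), and u ∧ ((u ∨ ¬p) ∨ (r ∨ p)) holds there. Either way u ∧ ((u ∨ ¬p) ∨ (r ∨ p)) holds.

Both directions hold.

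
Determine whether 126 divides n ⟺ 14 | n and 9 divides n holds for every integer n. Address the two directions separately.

(⇒) If 126 ∣ n, write n = 126q. Since 126 = 9·14, n = 14·(9q), so 14 ∣ n; and since 126 = 14·9, n = 9·(14q), so 9 ∣ n.

(⇐) Suppose 14 ∣ n and 9 ∣ n. Any common multiple of 14 and 9 is a multiple of their lcm; here gcd(14, 9) = 1, so lcm(14, 9) = 14·9 = 126, so 126 ∣ n.

Both directions hold.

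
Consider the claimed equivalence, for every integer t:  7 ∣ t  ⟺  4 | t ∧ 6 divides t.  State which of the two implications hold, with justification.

Forward direction. This fails: take t = 7. Certainly 7 ∣ 7, but 4 ∤ 7.

Converse. This fails: take t = 12. Both 4 ∣ 12 and 6 ∣ 12, yet 12 is not a multiple of 7 (since 12 = 1·7 + 5), so 7 ∤ 12.

Both directions fail.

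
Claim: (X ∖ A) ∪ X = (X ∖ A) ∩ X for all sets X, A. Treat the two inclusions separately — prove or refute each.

The sets are not equal: only the reverse inclusion holds.

Reverse inclusion. Let x ∈ (X ∖ A) ∩ X. Then x ∈ X and x ∉ A, from which x ∈ (X ∖ A) ∪ X.

Forward inclusion. This inclusion fails. Take X = {1}, A = {1}; then 1 ∈ (X ∖ A) ∪ X but 1 ∉ (X ∖ A) ∩ X.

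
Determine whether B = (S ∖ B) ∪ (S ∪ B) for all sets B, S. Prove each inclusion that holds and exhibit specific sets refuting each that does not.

(⟹) Let x ∈ B. Then either x ∈ B and x ∉ S; or x ∈ B ∩ S. In each case x ∈ (S ∖ B) ∪ (S ∪ B), so B ⊆ (S ∖ B) ∪ (S ∪ B).

(⟸) This inclusion fails. Take B = ∅, S = {1}; then 1 ∈ (S ∖ B) ∪ (S ∪ B) but 1 ∉ B.

(⊆) holds; (⊇) fails.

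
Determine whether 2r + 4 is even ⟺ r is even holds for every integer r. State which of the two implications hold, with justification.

(⇒) fails; (⇐) holds.

Forward direction. This fails: take r = 3. Then 2r + 4 = 10, which is even, yet r = 3 is odd, not even.

Converse. Suppose r is even. Since 2 is even, 2r is even for every r, so 2r + 4 has the same parity as 4, which is even. Hence 2r + 4 is even.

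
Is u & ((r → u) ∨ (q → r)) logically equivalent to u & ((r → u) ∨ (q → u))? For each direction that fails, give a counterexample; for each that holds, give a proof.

Forward direction. Assume the antecedent. If q is true, the antecedent forces (q = T, u = T, r = F) or (q = T, u = T, r = T), and u & ((r → u) ∨ (q → u)) holds there. If q is false, the antecedent forces (q = F, u = T, r = F) or (q = F, u = T, r = T), and u & ((r → u) ∨ (q → u)) holds there. Either way u & ((r → u) ∨ (q → u)) holds.

Converse. Assume the antecedent. If q is true, the antecedent forces (q = T, u = T, r = F) or (q = T, u = T, r = T), and u & ((r → u) ∨ (q → r)) holds there. If q is false, the antecedent forces (q = F, u = T, r = F) or (q = F, u = T, r = T), and u & ((r → u) ∨ (q → r)) holds there. Either way u & ((r → u) ∨ (q → r)) holds.

The biconditional holds.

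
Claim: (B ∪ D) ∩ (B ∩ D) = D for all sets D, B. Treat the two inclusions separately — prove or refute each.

(⊆) Let x ∈ (B ∪ D) ∩ (B ∩ D). Then x ∈ D ∩ B, from which x ∈ D.

(⊇) This inclusion fails. Take D = {1}, B = ∅; then 1 ∈ D but 1 ∉ (B ∪ D) ∩ (B ∩ D).

The sets are not equal: only the forward inclusion holds.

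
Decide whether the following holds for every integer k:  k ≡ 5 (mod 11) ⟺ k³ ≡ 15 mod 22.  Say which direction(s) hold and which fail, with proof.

[⇒] This fails: take k = 16. Then 16 ≡ 5 (mod 11), but 16³ = 4096 ≡ 4 (mod 22), not 15.

[⇐] Conversely, the residues r modulo 22 with r³ ≡ 15 (mod 22) are exactly {5}, and each is ≡ 5 (mod 11).

(⇒) fails; (⇐) holds.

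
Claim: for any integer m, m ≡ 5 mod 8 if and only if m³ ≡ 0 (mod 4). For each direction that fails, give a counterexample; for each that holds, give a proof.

Both directions fail.

[⇒] This fails: take m = 5. Then 5 ≡ 5 (mod 8), but 5³ = 125 ≡ 1 (mod 4), not 0.

[⇐] This fails: take m = 0. Then 0³ = 0 ≡ 0 (mod 4), yet 0 ≡ 0 (mod 8), not 5.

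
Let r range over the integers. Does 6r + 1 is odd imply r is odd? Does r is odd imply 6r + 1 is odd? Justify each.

(⇒) fails; (⇐) holds.

Forward direction. This fails: take r = 2. Then 6r + 1 = 13, which is odd, yet r = 2 is even, not odd.

Converse. Suppose r is odd. Since 6 is even, 6r is even for every r, so 6r + 1 has the same parity as 1, which is odd. Hence 6r + 1 is odd.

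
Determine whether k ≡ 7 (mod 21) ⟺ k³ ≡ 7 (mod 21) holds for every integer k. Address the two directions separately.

(⇒) Suppose k ≡ 7 (mod 21). Write k = 21j + 7. Then (21j + 7)³ = 9261j³ + 9261j² + 3087j + 343 = 21(441j³ + 441j² + 147j + 16) + 7, so k³ ≡ 7 (mod 21).

(⇐) Conversely, suppose k³ ≡ 7 (mod 21). The only residue r in {0, …, 20} with r³ ≡ 7 (mod 21) is r = 7, so k ≡ 7 (mod 21).

Both directions hold; the statement is true.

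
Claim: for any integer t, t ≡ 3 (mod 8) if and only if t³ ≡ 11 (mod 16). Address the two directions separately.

Converse. The residues r modulo 16 with r³ ≡ 11 (mod 16) are exactly {3}, and each is ≡ 3 (mod 8).

Forward direction. This fails: take t = 11. Then 11 ≡ 3 (mod 8), but 11³ = 1331 ≡ 3 (mod 16), not 11.

(⇒) fails; (⇐) holds.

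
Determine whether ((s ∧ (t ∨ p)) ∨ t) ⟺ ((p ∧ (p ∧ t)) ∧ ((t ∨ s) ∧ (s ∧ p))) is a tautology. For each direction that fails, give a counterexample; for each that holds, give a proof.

(→) This fails. Under t = T, s = F, p = F, the left side is true but the right side is false.

(←) Assume the antecedent. If t is true, (s ∧ (t ∨ p)) ∨ t reduces to true regardless of the other variables. If t is false, the antecedent cannot hold. Either way (s ∧ (t ∨ p)) ∨ t holds.

(⇒) fails; (⇐) holds.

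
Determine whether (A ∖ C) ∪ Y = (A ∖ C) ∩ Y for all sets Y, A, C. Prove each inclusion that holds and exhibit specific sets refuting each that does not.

Forward inclusion. This inclusion fails. Take Y = {1}, A = ∅, C = ∅; then 1 ∈ (A ∖ C) ∪ Y but 1 ∉ (A ∖ C) ∩ Y.

Reverse inclusion. Let x ∈ (A ∖ C) ∩ Y. Then x ∈ Y ∩ A and x ∉ C, from which x ∈ (A ∖ C) ∪ Y.

(⊆) fails; (⊇) holds.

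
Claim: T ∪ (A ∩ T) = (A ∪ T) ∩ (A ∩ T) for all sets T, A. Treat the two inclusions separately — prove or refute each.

Only the reverse inclusion holds.

Reverse inclusion. Let x ∈ (A ∪ T) ∩ (A ∩ T). Then x ∈ T ∩ A, from which x ∈ T ∪ (A ∩ T).

Forward inclusion. This inclusion fails. Take T = {1}, A = ∅; then 1 ∈ T ∪ (A ∩ T) but 1 ∉ (A ∪ T) ∩ (A ∩ T).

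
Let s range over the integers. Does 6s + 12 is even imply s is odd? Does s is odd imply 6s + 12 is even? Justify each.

(→) This fails: take s = 6. Then 6s + 12 = 48, which is even, yet s = 6 is even, not odd.

(←) Suppose s is odd. Since 6 is even, 6s is even for every s, so 6s + 12 has the same parity as 12, which is even. Hence 6s + 12 is even.

Only the reverse direction holds.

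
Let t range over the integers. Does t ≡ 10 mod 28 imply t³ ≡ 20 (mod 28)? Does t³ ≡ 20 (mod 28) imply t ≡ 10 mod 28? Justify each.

(⇒) holds; (⇐) fails.

[⇒] Suppose t ≡ 10 mod 28. Write t = 28j + 10. Then (28j + 10)³ = 21952j³ + 23520j² + 8400j + 1000 = 28(784j³ + 840j² + 300j + 35) + 20, so t³ ≡ 20 (mod 28).

[⇐] This fails: take t = 6. Then 6³ = 216 ≡ 20 (mod 28), yet 6 ≡ 6 (mod 28), not 10.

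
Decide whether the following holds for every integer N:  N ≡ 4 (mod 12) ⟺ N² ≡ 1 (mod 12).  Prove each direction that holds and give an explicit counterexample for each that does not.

Both directions fail.

(→) This fails: take N = 4. Then 4 ≡ 4 (mod 12), but 4² = 16 ≡ 4 (mod 12), not 1.

(←) This fails: take N = 1. Then 1² = 1 ≡ 1 (mod 12), yet 1 ≡ 1 (mod 12), not 4.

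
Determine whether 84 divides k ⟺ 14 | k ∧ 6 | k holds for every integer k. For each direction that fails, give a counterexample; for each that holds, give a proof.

The forward direction holds; the converse fails.

(⟹) If 84 ∣ k, write k = 84q. Since 84 = 6·14, k = 14·(6q), so 14 ∣ k; and since 84 = 14·6, k = 6·(14q), so 6 ∣ k.

(⟸) This fails: take k = 42. Both 14 ∣ 42 and 6 ∣ 42, yet 42 is not a multiple of 84 (since 42 = 0·84 + 42), so 84 ∤ 42.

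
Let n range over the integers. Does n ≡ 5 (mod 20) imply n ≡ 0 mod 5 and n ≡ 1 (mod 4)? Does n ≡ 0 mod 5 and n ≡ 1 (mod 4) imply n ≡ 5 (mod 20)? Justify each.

(→) Suppose n ≡ 5 (mod 20); write n = 20j + 5. Since 5 ∣ 20, reducing mod 5 gives n ≡ 5 ≡ 0 (mod 5); since 4 ∣ 20, reducing mod 4 gives n ≡ 5 ≡ 1 (mod 4).

(←) Conversely, if n ≡ 0 (mod 5) and n ≡ 1 (mod 4), then by the Chinese remainder theorem n ≡ 5 (mod 20). This is exactly n ≡ 5 (mod 20).

Both directions hold; the statement is true.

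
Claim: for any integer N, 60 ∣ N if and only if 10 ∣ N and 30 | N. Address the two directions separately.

(⟸) This fails: take N = 30. Both 10 ∣ 30 and 30 ∣ 30, yet 30 is not a multiple of 60 (since 30 = 0·60 + 30), so 60 ∤ 30.

(⟹) If 60 ∣ N, write N = 60q. Since 60 = 6·10, N = 10·(6q), so 10 ∣ N; and since 60 = 2·30, N = 30·(2q), so 30 ∣ N.

Only the forward direction holds.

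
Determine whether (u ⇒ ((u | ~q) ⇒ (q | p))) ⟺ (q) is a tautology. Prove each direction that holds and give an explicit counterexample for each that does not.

The forward direction fails; the converse holds.

Forward direction. This fails. Under q = F, u = F, p = F, the left side is true but the right side is false.

Converse. Assume the antecedent. If q is true, u ⇒ ((u | ~q) ⇒ (q | p)) reduces to true regardless of the other variables. If q is false, the antecedent cannot hold. Either way u ⇒ ((u | ~q) ⇒ (q | p)) holds.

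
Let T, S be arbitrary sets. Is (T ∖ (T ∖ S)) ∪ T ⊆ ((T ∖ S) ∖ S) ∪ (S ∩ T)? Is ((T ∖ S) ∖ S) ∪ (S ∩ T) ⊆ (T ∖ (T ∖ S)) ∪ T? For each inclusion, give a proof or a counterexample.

The two sets are equal.

(⟹) Let x ∈ (T ∖ (T ∖ S)) ∪ T. Then either x ∈ T and x ∉ S; or x ∈ T ∩ S. In each case x ∈ ((T ∖ S) ∖ S) ∪ (S ∩ T), so (T ∖ (T ∖ S)) ∪ T ⊆ ((T ∖ S) ∖ S) ∪ (S ∩ T).

(⟸) Let x ∈ ((T ∖ S) ∖ S) ∪ (S ∩ T). Then either x ∈ T and x ∉ S; or x ∈ T ∩ S. In each case x ∈ (T ∖ (T ∖ S)) ∪ T, so ((T ∖ S) ∖ S) ∪ (S ∩ T) ⊆ (T ∖ (T ∖ S)) ∪ T.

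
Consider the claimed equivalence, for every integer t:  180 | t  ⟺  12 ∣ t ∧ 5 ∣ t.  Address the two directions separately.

Only the forward direction holds.

(→) If 180 ∣ t, write t = 180q. Since 180 = 15·12, t = 12·(15q), so 12 ∣ t; and since 180 = 36·5, t = 5·(36q), so 5 ∣ t.

(←) This fails: take t = 60. Both 12 ∣ 60 and 5 ∣ 60, yet 60 is not a multiple of 180 (since 60 = 0·180 + 60), so 180 ∤ 60.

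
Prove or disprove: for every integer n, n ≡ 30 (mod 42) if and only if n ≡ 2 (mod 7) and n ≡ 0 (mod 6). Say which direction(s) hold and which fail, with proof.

(⇒) Suppose n ≡ 30 (mod 42); write n = 42j + 30. Since 7 ∣ 42, reducing mod 7 gives n ≡ 30 ≡ 2 (mod 7); since 6 ∣ 42, reducing mod 6 gives n ≡ 30 ≡ 0 (mod 6).

(⇐) Conversely, if n ≡ 2 (mod 7) and n ≡ 0 (mod 6), then by the Chinese remainder theorem n ≡ 30 (mod 42). This is exactly n ≡ 30 (mod 42).

Both directions hold.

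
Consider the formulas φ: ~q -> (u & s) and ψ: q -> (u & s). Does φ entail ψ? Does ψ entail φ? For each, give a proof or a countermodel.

Both directions fail.

[⇒] This fails. Under q = T, u = F, s = F, the left side is true but the right side is false.

[⇐] This fails. Under q = F, u = F, s = F, the left side is false but the right side is true.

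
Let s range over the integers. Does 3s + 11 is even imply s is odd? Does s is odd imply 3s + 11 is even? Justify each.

(→) Suppose 3s + 11 is even. Since 3 is odd, 3s and s have the same parity, so 3s + 11 ≡ s + 11 (mod 2). As 11 is odd, 3s + 11 is even exactly when s is odd. Thus s is odd.

(←) Conversely, suppose s is odd; write s = 2j + 1. Then 3s + 11 = 3·(2j + 1) + 11 = 2·3j + 14, which is even.

Both implications hold.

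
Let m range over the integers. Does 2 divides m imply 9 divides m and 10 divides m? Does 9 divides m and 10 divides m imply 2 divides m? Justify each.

Not equivalent: only (⇐) holds.

(←) Suppose 9 ∣ m and 10 ∣ m. Any common multiple of 9 and 10 is a multiple of their lcm; here gcd(9, 10) = 1, so lcm(9, 10) = 9·10 = 90, so 90 ∣ m. Since 2 ∣ 90, it follows that 2 ∣ m.

(→) This fails: take m = 2. Certainly 2 ∣ 2, but 9 ∤ 2.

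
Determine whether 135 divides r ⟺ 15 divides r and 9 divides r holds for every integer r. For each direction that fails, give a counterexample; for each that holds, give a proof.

Only the forward implication holds.

Forward direction. If 135 ∣ r, write r = 135q. Since 135 = 9·15, r = 15·(9q), so 15 ∣ r; and since 135 = 15·9, r = 9·(15q), so 9 ∣ r.

Converse. This fails: take r = 45. Both 15 ∣ 45 and 9 ∣ 45, yet 45 is not a multiple of 135 (since 45 = 0·135 + 45), so 135 ∤ 45.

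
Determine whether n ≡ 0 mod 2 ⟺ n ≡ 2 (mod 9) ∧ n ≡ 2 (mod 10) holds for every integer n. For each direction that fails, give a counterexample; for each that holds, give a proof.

(→) This fails: n = 0 gives 0 ≡ 0 (mod 2) but 0 ≡ 0 (mod 9), so the conjunction on the right does not hold.

(←) Conversely, if n ≡ 2 (mod 9) and n ≡ 2 (mod 10), then by the Chinese remainder theorem n ≡ 2 (mod 90). Since 2 ≡ 0 (mod 2) and 2 ∣ 90, we get n ≡ 0 (mod 2).

The forward direction fails; the converse holds.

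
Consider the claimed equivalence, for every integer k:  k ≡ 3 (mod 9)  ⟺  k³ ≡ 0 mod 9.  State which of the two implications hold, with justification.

(⇒) Suppose k ≡ 3 (mod 9). Write k = 9j + 3. Then (9j + 3)³ = 729j³ + 729j² + 243j + 27 = 9(81j³ + 81j² + 27j + 3) + 0, so k³ ≡ 0 (mod 9).

(⇐) This fails: take k = 0. Then 0³ = 0 ≡ 0 (mod 9), yet 0 ≡ 0 (mod 9), not 3.

Only the forward direction holds.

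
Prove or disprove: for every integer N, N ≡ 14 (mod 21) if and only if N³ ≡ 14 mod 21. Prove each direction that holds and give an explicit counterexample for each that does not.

Equivalent; both directions hold.

Converse. Suppose N³ ≡ 14 (mod 21). The only residue r in {0, …, 20} with r³ ≡ 14 (mod 21) is r = 14, so N ≡ 14 (mod 21).

Forward direction. Suppose N ≡ 14 (mod 21). Write N = 21j + 14. Then (21j + 14)³ = 9261j³ + 18522j² + 12348j + 2744 = 21(441j³ + 882j² + 588j + 130) + 14, so N³ ≡ 14 (mod 21).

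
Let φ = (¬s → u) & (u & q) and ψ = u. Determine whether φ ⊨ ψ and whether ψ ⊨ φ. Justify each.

(⟹) Assume the antecedent. If u is true, u reduces to true regardless of the other variables. If u is false, the antecedent cannot hold. Either way u holds.

(⟸) This fails. Under u = T, q = F, s = F, the left side is false but the right side is true.

(⇒) holds; (⇐) fails.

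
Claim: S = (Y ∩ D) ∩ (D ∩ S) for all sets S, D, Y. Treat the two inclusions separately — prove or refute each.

(⊆) This inclusion fails. Take S = {1}, D = ∅, Y = ∅; then 1 ∈ S but 1 ∉ (Y ∩ D) ∩ (D ∩ S).

(⊇) Let x ∈ (Y ∩ D) ∩ (D ∩ S). Then x ∈ S ∩ D ∩ Y, from which x ∈ S.

Only the reverse inclusion holds.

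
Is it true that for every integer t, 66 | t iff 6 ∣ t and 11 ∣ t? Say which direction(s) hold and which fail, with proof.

Equivalent; both directions hold.

[⇒] If 66 ∣ t, write t = 66q. Since 66 = 11·6, t = 6·(11q), so 6 ∣ t; and since 66 = 6·11, t = 11·(6q), so 11 ∣ t.

[⇐] Suppose 6 ∣ t and 11 ∣ t. Any common multiple of 6 and 11 is a multiple of their lcm; here gcd(6, 11) = 1, so lcm(6, 11) = 6·11 = 66, so 66 ∣ t.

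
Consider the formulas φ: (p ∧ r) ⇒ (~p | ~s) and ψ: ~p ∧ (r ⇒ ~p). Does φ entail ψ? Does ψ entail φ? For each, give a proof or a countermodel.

[⇐] Assume the antecedent. If r is true, the antecedent forces (r = T, s = F, p = F) or (r = T, s = T, p = F), and (p ∧ r) ⇒ (~p | ~s) holds there. If r is false, (p ∧ r) ⇒ (~p | ~s) reduces to true regardless of the other variables. Either way (p ∧ r) ⇒ (~p | ~s) holds.

[⇒] This fails. Under r = F, s = F, p = T, the left side is true but the right side is false.

Only the converse holds.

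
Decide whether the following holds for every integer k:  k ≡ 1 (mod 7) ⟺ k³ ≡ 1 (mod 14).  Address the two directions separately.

[⇒] This fails: take k = 8. Then 8 ≡ 1 (mod 7), but 8³ = 512 ≡ 8 (mod 14), not 1.

[⇐] This fails: take k = 9. Then 9³ = 729 ≡ 1 (mod 14), yet 9 ≡ 2 (mod 7), not 1.

(⇒) fails and (⇐) fails.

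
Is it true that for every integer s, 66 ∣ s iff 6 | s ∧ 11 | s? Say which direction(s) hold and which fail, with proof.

Both directions hold.

Forward direction. If 66 ∣ s, write s = 66q. Since 66 = 11·6, s = 6·(11q), so 6 ∣ s; and since 66 = 6·11, s = 11·(6q), so 11 ∣ s.

Converse. Suppose 6 ∣ s and 11 ∣ s. Any common multiple of 6 and 11 is a multiple of their lcm; here gcd(6, 11) = 1, so lcm(6, 11) = 6·11 = 66, so 66 ∣ s.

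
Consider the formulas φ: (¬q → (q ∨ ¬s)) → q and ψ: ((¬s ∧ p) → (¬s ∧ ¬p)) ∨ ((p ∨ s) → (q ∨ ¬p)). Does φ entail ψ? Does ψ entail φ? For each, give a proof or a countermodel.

Forward direction. Assume the antecedent. If q is true, the consequent reduces to true regardless of the other variables. If q is false, the antecedent forces (q = F, p = F, s = T) or (q = F, p = T, s = T), and the consequent holds there. Either way the consequent holds.

Converse. This fails. Under q = F, p = F, s = F, the left side is false but the right side is true.

Not equivalent: only (⇒) holds.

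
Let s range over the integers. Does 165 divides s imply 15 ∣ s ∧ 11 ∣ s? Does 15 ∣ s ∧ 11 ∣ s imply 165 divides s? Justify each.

Forward direction. If 165 ∣ s, write s = 165q. Since 165 = 11·15, s = 15·(11q), so 15 ∣ s; and since 165 = 15·11, s = 11·(15q), so 11 ∣ s.

Converse. Suppose 15 ∣ s and 11 ∣ s. Any common multiple of 15 and 11 is a multiple of their lcm; here gcd(15, 11) = 1, so lcm(15, 11) = 15·11 = 165, so 165 ∣ s.

Both directions hold; the statement is true.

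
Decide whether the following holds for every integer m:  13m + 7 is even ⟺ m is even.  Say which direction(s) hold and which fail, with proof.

Both directions fail.

(⇒) This fails: m = 3 gives 13m + 7 = 46, which is even, but 3 is odd, not even.

(⇐) This also fails: m = 2 is even, but 13m + 7 = 33 is odd, not even.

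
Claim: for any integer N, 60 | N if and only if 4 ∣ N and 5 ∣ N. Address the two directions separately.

[⇒] If 60 ∣ N, write N = 60q. Since 60 = 15·4, N = 4·(15q), so 4 ∣ N; and since 60 = 12·5, N = 5·(12q), so 5 ∣ N.

[⇐] This fails: take N = 20. Both 4 ∣ 20 and 5 ∣ 20, yet 20 is not a multiple of 60 (since 20 = 0·60 + 20), so 60 ∤ 20.

Only the forward direction holds.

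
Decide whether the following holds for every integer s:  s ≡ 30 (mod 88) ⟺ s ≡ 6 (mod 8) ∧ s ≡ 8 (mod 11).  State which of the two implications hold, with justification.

The biconditional holds.

[⇒] Suppose s ≡ 30 (mod 88); write s = 88j + 30. Since 8 ∣ 88, reducing mod 8 gives s ≡ 30 ≡ 6 (mod 8); since 11 ∣ 88, reducing mod 11 gives s ≡ 30 ≡ 8 (mod 11).

[⇐] Conversely, if s ≡ 6 (mod 8) and s ≡ 8 (mod 11), then by the Chinese remainder theorem s ≡ 30 (mod 88). This is exactly s ≡ 30 (mod 88).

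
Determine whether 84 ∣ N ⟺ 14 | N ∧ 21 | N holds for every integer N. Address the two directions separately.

Forward direction. If 84 ∣ N, write N = 84q. Since 84 = 6·14, N = 14·(6q), so 14 ∣ N; and since 84 = 4·21, N = 21·(4q), so 21 ∣ N.

Converse. This fails: take N = 42. Both 14 ∣ 42 and 21 ∣ 42, yet 42 is not a multiple of 84 (since 42 = 0·84 + 42), so 84 ∤ 42.

The forward direction holds; the converse fails.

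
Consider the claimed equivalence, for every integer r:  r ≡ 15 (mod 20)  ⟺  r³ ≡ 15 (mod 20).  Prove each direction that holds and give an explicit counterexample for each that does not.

Converse. Suppose r³ ≡ 15 (mod 20). The only residue r in {0, …, 19} with r³ ≡ 15 (mod 20) is r = 15, so r ≡ 15 (mod 20).

Forward direction. Suppose r ≡ 15 (mod 20). Write r = 20j + 15. Then (20j + 15)³ = 8000j³ + 18000j² + 13500j + 3375 = 20(400j³ + 900j² + 675j + 168) + 15, so r³ ≡ 15 (mod 20).

Both directions hold; the statement is true.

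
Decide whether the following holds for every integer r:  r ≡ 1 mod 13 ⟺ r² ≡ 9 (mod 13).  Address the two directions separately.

(⇒) fails and (⇐) fails.

[⇒] This fails: take r = 1. Then 1 ≡ 1 (mod 13), but 1² = 1 ≡ 1 (mod 13), not 9.

[⇐] This fails: take r = 3. Then 3² = 9 ≡ 9 (mod 13), yet 3 ≡ 3 (mod 13), not 1.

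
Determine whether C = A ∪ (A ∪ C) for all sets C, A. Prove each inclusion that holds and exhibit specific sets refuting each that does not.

Only the forward inclusion holds.

Forward inclusion. Let x ∈ C. Then either x ∈ C and x ∉ A; or x ∈ C ∩ A. In each case x ∈ A ∪ (A ∪ C), so C ⊆ A ∪ (A ∪ C).

Reverse inclusion. This inclusion fails. Take C = ∅, A = {1}; then 1 ∈ A ∪ (A ∪ C) but 1 ∉ C.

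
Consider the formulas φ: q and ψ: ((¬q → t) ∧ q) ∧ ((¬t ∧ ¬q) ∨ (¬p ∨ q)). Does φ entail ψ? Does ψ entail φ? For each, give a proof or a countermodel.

The biconditional holds.

(→) Assume the antecedent. If p is true, the antecedent forces (p = T, t = F, q = T) or (p = T, t = T, q = T), and the consequent holds there. If p is false, the antecedent forces (p = F, t = F, q = T) or (p = F, t = T, q = T), and the consequent holds there. Either way the consequent holds.

(←) Assume the antecedent. If p is true, the antecedent forces (p = T, t = F, q = T) or (p = T, t = T, q = T), and q holds there. If p is false, the antecedent forces (p = F, t = F, q = T) or (p = F, t = T, q = T), and q holds there. Either way q holds.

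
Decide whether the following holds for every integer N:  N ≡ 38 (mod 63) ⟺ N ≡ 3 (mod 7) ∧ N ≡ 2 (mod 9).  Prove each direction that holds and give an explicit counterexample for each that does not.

Both implications hold.

[⇒] Suppose N ≡ 38 (mod 63); write N = 63j + 38. Since 7 ∣ 63, reducing mod 7 gives N ≡ 38 ≡ 3 (mod 7); since 9 ∣ 63, reducing mod 9 gives N ≡ 38 ≡ 2 (mod 9).

[⇐] Conversely, if N ≡ 3 (mod 7) and N ≡ 2 (mod 9), then by the Chinese remainder theorem N ≡ 38 (mod 63). This is exactly N ≡ 38 (mod 63).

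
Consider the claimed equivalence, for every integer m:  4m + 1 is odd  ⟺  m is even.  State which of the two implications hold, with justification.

(→) This fails: take m = 5. Then 4m + 1 = 21, which is odd, yet m = 5 is odd, not even.

(←) Suppose m is even. Since 4 is even, 4m is even for every m, so 4m + 1 has the same parity as 1, which is odd. Hence 4m + 1 is odd.

Only the reverse direction holds.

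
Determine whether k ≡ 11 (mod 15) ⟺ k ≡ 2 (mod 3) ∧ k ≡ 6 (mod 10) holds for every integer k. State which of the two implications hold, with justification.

(⇒) This fails: k = 11 gives 11 ≡ 11 (mod 15) but 11 ≡ 1 (mod 10), so the conjunction on the right does not hold.

(⇐) Conversely, if k ≡ 2 (mod 3) and k ≡ 6 (mod 10), then by the Chinese remainder theorem k ≡ 26 (mod 30). Since 26 ≡ 11 (mod 15) and 15 ∣ 30, we get k ≡ 11 (mod 15).

Not equivalent: only (⇐) holds.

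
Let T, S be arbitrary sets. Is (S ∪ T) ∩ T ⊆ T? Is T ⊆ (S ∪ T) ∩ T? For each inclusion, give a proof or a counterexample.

The two sets are equal.

(⟸) Let x ∈ T. Then either x ∈ T and x ∉ S; or x ∈ T ∩ S. In each case x ∈ (S ∪ T) ∩ T, so T ⊆ (S ∪ T) ∩ T.

(⟹) Let x ∈ (S ∪ T) ∩ T. Then either x ∈ T and x ∉ S; or x ∈ T ∩ S. In each case x ∈ T, so (S ∪ T) ∩ T ⊆ T.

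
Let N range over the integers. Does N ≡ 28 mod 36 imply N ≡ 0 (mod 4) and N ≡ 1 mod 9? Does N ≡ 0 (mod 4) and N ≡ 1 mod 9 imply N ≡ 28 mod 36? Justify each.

(⇒) Suppose N ≡ 28 (mod 36); write N = 36j + 28. Since 4 ∣ 36, reducing mod 4 gives N ≡ 28 ≡ 0 (mod 4); since 9 ∣ 36, reducing mod 9 gives N ≡ 28 ≡ 1 (mod 9).

(⇐) Conversely, if N ≡ 0 (mod 4) and N ≡ 1 (mod 9), then by the Chinese remainder theorem N ≡ 28 (mod 36). This is exactly N ≡ 28 (mod 36).

Both directions hold; the statement is true.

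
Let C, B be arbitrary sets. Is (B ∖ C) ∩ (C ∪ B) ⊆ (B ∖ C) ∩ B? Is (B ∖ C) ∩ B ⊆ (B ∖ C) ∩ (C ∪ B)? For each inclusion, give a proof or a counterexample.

(⊆) Let x ∈ (B ∖ C) ∩ (C ∪ B). Then x ∈ B and x ∉ C, from which x ∈ (B ∖ C) ∩ B.

(⊇) Let x ∈ (B ∖ C) ∩ B. Then x ∈ B and x ∉ C, from which x ∈ (B ∖ C) ∩ (C ∪ B).

The two sets are equal.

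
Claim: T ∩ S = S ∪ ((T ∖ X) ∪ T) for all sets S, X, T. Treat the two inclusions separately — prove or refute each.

(⊆) Let x ∈ T ∩ S. Then either x ∈ S ∩ T and x ∉ X; or x ∈ S ∩ X ∩ T. In each case x ∈ S ∪ ((T ∖ X) ∪ T), so T ∩ S ⊆ S ∪ ((T ∖ X) ∪ T).

(⊇) This inclusion fails. Take S = {1}, X = ∅, T = ∅; then 1 ∈ S ∪ ((T ∖ X) ∪ T) but 1 ∉ T ∩ S.

(⊆) holds; (⊇) fails.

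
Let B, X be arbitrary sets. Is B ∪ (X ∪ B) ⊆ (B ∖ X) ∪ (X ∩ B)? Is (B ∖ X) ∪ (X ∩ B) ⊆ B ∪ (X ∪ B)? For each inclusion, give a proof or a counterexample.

(⟹) This inclusion fails. Take B = ∅, X = {1}; then 1 ∈ B ∪ (X ∪ B) but 1 ∉ (B ∖ X) ∪ (X ∩ B).

(⟸) Let x ∈ (B ∖ X) ∪ (X ∩ B). Then either x ∈ B and x ∉ X; or x ∈ B ∩ X. In each case x ∈ B ∪ (X ∪ B), so (B ∖ X) ∪ (X ∩ B) ⊆ B ∪ (X ∪ B).

(⊆) fails; (⊇) holds.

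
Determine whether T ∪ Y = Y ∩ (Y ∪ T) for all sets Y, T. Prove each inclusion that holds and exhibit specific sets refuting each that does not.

The sets are not equal: only the reverse inclusion holds.

Forward inclusion. This inclusion fails. Take Y = ∅, T = {1}; then 1 ∈ T ∪ Y but 1 ∉ Y ∩ (Y ∪ T).

Reverse inclusion. Let x ∈ Y ∩ (Y ∪ T). Then either x ∈ Y and x ∉ T; or x ∈ Y ∩ T. In each case x ∈ T ∪ Y, so Y ∩ (Y ∪ T) ⊆ T ∪ Y.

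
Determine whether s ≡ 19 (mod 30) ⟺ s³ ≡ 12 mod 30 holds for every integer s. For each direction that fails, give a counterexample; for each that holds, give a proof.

(⇒) This fails: take s = 19. Then 19 ≡ 19 (mod 30), but 19³ = 6859 ≡ 19 (mod 30), not 12.

(⇐) This fails: take s = 18. Then 18³ = 5832 ≡ 12 (mod 30), yet 18 ≡ 18 (mod 30), not 19.

Neither implication holds.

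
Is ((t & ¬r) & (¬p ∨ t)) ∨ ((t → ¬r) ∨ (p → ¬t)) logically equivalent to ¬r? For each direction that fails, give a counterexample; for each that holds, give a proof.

(⇒) This fails. Under t = F, p = F, r = T, the left side is true but the right side is false.

(⇐) Assume the antecedent. If t is true, the antecedent forces (t = T, p = F, r = F) or (t = T, p = T, r = F), and the consequent holds there. If t is false, the consequent reduces to true regardless of the other variables. Either way the consequent holds.

Not equivalent: only (⇐) holds.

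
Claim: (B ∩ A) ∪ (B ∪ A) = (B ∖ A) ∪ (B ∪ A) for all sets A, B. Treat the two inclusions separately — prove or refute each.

Both inclusions hold; the sets are equal.

(⟹) Let x ∈ (B ∩ A) ∪ (B ∪ A). Then either x ∈ A and x ∉ B; or x ∈ B and x ∉ A; or x ∈ A ∩ B. In each case x ∈ (B ∖ A) ∪ (B ∪ A), so (B ∩ A) ∪ (B ∪ A) ⊆ (B ∖ A) ∪ (B ∪ A).

(⟸) Let x ∈ (B ∖ A) ∪ (B ∪ A). Then either x ∈ A and x ∉ B; or x ∈ B and x ∉ A; or x ∈ A ∩ B. In each case x ∈ (B ∩ A) ∪ (B ∪ A), so (B ∖ A) ∪ (B ∪ A) ⊆ (B ∩ A) ∪ (B ∪ A).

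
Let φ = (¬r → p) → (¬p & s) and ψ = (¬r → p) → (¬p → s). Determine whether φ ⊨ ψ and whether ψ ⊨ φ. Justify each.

(⇒) Assume the antecedent. If r is true, the antecedent forces (r = T, s = T, p = F), and (¬r → p) → (¬p → s) holds there. If r is false, (¬r → p) → (¬p → s) reduces to true regardless of the other variables. Either way (¬r → p) → (¬p → s) holds.

(⇐) This fails. Under r = F, s = F, p = T, the left side is false but the right side is true.

Not equivalent: only (⇒) holds.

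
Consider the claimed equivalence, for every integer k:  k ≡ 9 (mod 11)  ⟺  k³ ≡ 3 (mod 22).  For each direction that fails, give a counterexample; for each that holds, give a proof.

(⇒) This fails: take k = 20. Then 20 ≡ 9 (mod 11), but 20³ = 8000 ≡ 14 (mod 22), not 3.

(⇐) Conversely, the residues r modulo 22 with r³ ≡ 3 (mod 22) are exactly {9}, and each is ≡ 9 (mod 11).

Only the reverse direction holds.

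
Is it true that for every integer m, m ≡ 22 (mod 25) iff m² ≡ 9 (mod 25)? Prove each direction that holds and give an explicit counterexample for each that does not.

The forward direction holds; the converse fails.

Forward direction. Suppose m ≡ 22 (mod 25). Write m = 25j + 22. Then (25j + 22)² = 625j² + 1100j + 484 = 25(25j² + 44j + 19) + 9, so m² ≡ 9 (mod 25).

Converse. This fails: take m = 3. Then 3² = 9 ≡ 9 (mod 25), yet 3 ≡ 3 (mod 25), not 22.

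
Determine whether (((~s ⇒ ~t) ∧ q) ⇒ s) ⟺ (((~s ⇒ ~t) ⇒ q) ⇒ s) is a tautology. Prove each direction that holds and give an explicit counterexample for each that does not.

(⟹) This fails. Under s = F, t = T, q = F, the left side is true but the right side is false.

(⟸) Assume the antecedent. If s is true, ((~s ⇒ ~t) ∧ q) ⇒ s reduces to true regardless of the other variables. If s is false, the antecedent forces (s = F, t = F, q = F), and ((~s ⇒ ~t) ∧ q) ⇒ s holds there. Either way ((~s ⇒ ~t) ∧ q) ⇒ s holds.

The forward direction fails; the converse holds.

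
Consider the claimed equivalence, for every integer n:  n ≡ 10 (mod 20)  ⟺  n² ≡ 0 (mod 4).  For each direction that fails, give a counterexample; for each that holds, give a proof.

Not equivalent: only (⇒) holds.

(⇒) Suppose n ≡ 10 (mod 20). Then n² ≡ 10² = 100 (mod 20), and since 4 ∣ 20, also n² ≡ 0 (mod 4).

(⇐) This fails: take n = 0. Then 0² = 0 ≡ 0 (mod 4), yet 0 ≡ 0 (mod 20), not 10.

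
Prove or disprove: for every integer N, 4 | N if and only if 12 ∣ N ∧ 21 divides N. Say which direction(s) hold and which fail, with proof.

The forward direction fails; the converse holds.

(⟹) This fails: take N = 4. Certainly 4 ∣ 4, but 12 ∤ 4.

(⟸) Suppose 12 ∣ N and 21 ∣ N. Any common multiple of 12 and 21 is a multiple of their lcm; here lcm(12, 21) = 12·21/gcd(12, 21) = 252/3 = 84, so 84 ∣ N. Since 4 ∣ 84, it follows that 4 ∣ N.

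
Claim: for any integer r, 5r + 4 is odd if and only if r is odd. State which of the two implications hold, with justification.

Both directions hold; the statement is true.

(⇒) Suppose 5r + 4 is odd. Since 5 is odd, 5r and r have the same parity, so 5r + 4 ≡ r + 4 (mod 2). As 4 is even, 5r + 4 is odd exactly when r is odd. Thus r is odd.

(⇐) Conversely, suppose r is odd; write r = 2j + 1. Then 5r + 4 = 5·(2j + 1) + 4 = 2·5j + 9, which is odd.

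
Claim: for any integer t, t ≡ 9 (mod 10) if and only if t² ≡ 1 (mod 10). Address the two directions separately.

The forward direction holds; the converse fails.

(→) Suppose t ≡ 9 (mod 10). Write t = 10j + 9. Then (10j + 9)² = 100j² + 180j + 81 = 10(10j² + 18j + 8) + 1, so t² ≡ 1 (mod 10).

(←) This fails: take t = 1. Then 1² = 1 ≡ 1 (mod 10), yet 1 ≡ 1 (mod 10), not 9.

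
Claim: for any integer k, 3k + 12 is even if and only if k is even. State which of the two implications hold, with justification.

[⇒] Suppose 3k + 12 is even. Since 3 is odd, 3k and k have the same parity, so 3k + 12 ≡ k + 12 (mod 2). As 12 is even, 3k + 12 is even exactly when k is even. Thus k is even.

[⇐] Conversely, suppose k is even; write k = 2j. Then 3k + 12 = 3·(2j) + 12 = 2·3j + 12, which is even.

Both implications hold.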